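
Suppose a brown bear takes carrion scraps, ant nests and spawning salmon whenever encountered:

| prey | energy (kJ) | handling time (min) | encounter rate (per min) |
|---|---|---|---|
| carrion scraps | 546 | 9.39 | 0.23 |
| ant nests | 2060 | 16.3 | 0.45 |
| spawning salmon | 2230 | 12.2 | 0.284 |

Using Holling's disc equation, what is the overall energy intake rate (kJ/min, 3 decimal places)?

R = (0.23×546 + 0.45×2060 + 0.284×2230) / (1 + 0.23×9.39 + 0.45×16.3 + 0.284×12.2) = 1686/13.96 = 120.8 kJ/min.

120.771 kJ/min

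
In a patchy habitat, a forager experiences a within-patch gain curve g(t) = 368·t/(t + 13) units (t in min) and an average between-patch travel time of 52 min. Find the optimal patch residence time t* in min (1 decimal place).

By the marginal value theorem, leave when the instantaneous gain rate g'(t) equals the habitat-wide average g(t)/(T + t).
g'(t) = 368·13/(t + 13)². Setting 368·13/(t+13)² = 368t/[(t+13)(52+t)] gives 13(52+t) = t(t+13), so t² = 13×52 = 676.
t* = √676 = 26 min.

26.0 min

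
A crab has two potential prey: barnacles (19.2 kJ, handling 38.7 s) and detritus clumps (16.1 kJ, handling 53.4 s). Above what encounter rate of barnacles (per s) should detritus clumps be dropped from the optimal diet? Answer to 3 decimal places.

0.040 per s

The zero-one rule: include detritus clumps iff E₂/h₂ > λE₁/(1+λh₁). Equality gives the switch point.
λE₁h₂ = E₂ + λE₂h₁ ⇒ λ = E₂/(E₁h₂ − E₂h₁) = 16.1/(1025 − 623.1) = 0.04003 per s.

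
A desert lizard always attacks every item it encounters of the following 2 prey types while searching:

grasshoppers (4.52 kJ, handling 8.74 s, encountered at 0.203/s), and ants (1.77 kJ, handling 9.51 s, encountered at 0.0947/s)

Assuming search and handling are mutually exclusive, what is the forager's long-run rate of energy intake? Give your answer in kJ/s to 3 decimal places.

R = (0.203×4.52 + 0.0947×1.77) / (1 + 0.203×8.74 + 0.0947×9.51) = 1.085/3.675 = 0.2953 kJ/s.

0.295 kJ/s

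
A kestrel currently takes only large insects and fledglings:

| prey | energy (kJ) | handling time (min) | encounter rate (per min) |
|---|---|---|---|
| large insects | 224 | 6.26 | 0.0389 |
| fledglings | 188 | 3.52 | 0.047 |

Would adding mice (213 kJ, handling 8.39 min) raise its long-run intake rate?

Yes

Current rate: (0.0389×224 + 0.047×188)/(1 + 0.0389×6.26 + 0.047×3.52) = 12.46 kJ/min.
Profitability of mice: 213/8.39 = 25.39 kJ/min.
Since 25.39 > R, including mice increases the long-run rate.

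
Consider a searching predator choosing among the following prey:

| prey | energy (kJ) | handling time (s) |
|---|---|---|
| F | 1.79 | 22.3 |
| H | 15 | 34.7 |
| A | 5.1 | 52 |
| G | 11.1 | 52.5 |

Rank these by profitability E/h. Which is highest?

H

Profitability E/h (kJ/s): F = 1.79/22.3 = 0.0803, H = 15/34.7 = 0.432, A = 5.1/52 = 0.0981, G = 11.1/52.5 = 0.211.
Ranked: H > G > A > F.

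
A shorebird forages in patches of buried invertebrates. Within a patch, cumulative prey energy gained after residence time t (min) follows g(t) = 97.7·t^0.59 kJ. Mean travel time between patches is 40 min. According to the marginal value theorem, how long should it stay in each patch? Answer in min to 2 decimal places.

Maximise g(t)/(T+t): set derivative to zero → g'(t)(T+t) = g(t).
g'(t) = 0.59·97.7·t^-0.41. Setting 0.59·97.7·t^-0.41 = 97.7·t^0.59/(40+t) gives 0.59(40+t) = t, so 0.41·t = 0.59×40.
t* = 0.59×40/0.41 = 57.56 min.

57.56 min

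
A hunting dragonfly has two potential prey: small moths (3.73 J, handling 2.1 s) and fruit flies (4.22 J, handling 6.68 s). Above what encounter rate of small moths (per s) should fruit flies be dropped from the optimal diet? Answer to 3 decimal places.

0.263 per s

At the threshold, the rate on small moths alone equals the profitability of fruit flies: λ·3.73/(1 + λ·2.1) = 4.22/6.68 = 0.6317.
Rearranging, λ(3.73 − 0.6317×2.1) = 0.6317, so λ = 0.6317/2.403 = 0.2629 per s.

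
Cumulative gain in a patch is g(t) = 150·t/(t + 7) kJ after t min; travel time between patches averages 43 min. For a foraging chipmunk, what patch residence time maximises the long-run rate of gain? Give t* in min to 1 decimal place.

Optimal t* satisfies g'(t*) = g(t*)/(T + t*).
g'(t) = 150·7/(t + 7)². Setting 150·7/(t+7)² = 150t/[(t+7)(43+t)] gives 7(43+t) = t(t+7), so t² = 7×43 = 301.
t* = √301 = 17.35 min.

17.3 min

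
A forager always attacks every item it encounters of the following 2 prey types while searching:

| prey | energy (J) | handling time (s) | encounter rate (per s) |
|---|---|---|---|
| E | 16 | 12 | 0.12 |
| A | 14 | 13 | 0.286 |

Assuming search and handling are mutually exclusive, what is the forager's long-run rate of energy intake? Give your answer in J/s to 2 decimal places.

0.96 J/s

R = Σλ_iE_i / (1 + Σλ_ih_i)
Numerator: 0.12×16 + 0.286×14 = 5.924
Denominator: 1 + 0.12×12 + 0.286×13 = 6.158
R = 5.924/6.158 = 0.962 J/s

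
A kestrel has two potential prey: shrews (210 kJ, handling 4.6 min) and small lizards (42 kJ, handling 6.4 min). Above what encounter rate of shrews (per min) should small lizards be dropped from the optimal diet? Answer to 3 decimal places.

The zero-one rule: include small lizards iff E₂/h₂ > λE₁/(1+λh₁). Equality gives the switch point.
λE₁h₂ = E₂ + λE₂h₁ ⇒ λ = E₂/(E₁h₂ − E₂h₁) = 42/(1344 − 193.2) = 0.0365 per min.

0.036 per min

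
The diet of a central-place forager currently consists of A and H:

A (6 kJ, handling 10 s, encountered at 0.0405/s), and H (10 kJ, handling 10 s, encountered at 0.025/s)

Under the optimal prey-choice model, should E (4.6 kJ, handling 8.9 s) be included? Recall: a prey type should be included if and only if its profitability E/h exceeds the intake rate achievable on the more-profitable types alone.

Yes

Current rate: (0.0405×6 + 0.025×10)/(1 + 0.0405×10 + 0.025×10) = 0.2979 kJ/s.
E: E/h = 4.6/8.9 = 0.5169 kJ/s.
0.5169 > 0.2979, so adding E raises the average — include it.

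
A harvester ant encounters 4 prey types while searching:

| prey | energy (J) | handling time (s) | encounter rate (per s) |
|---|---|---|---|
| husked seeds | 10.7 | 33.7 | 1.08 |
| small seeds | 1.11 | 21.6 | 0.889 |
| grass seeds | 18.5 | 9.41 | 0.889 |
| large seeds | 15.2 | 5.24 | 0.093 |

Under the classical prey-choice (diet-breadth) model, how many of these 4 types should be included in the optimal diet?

2

Profitabilities (E/h, J/s): large seeds 2.9, grass seeds 1.97, husked seeds 0.318, small seeds 0.0514. Add prey in this order while the next type's profitability exceeds the intake rate on those already taken.
Rate on top 1: 0.9504. grass seeds: 1.97 > 0.9504 → include.
Rate on top 2: 1.813. husked seeds: 0.318 < 1.813 → exclude; stop.
Optimal diet: large seeds, grass seeds — 2 of 4 types.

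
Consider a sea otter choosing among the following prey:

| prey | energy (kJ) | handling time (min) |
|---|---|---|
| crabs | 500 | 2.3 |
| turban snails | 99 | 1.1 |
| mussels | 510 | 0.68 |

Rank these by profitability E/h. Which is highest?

mussels

In descending order of E/h:
mussels: 510/0.68 = 750 kJ/min
crabs: 500/2.3 = 217 kJ/min
turban snails: 99/1.1 = 90 kJ/min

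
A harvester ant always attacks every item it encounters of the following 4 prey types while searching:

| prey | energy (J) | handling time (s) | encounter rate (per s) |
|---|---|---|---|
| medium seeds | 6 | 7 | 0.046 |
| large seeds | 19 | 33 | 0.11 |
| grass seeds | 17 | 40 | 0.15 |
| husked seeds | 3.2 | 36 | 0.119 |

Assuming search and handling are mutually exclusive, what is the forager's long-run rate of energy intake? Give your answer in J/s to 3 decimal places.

0.348 J/s

R = Σλ_iE_i / (1 + Σλ_ih_i)
Numerator: 0.046×6 + 0.11×19 + 0.15×17 + 0.119×3.2 = 5.297
Denominator: 1 + 0.046×7 + 0.11×33 + 0.15×40 + 0.119×36 = 15.24
R = 5.297/15.24 = 0.3477 J/s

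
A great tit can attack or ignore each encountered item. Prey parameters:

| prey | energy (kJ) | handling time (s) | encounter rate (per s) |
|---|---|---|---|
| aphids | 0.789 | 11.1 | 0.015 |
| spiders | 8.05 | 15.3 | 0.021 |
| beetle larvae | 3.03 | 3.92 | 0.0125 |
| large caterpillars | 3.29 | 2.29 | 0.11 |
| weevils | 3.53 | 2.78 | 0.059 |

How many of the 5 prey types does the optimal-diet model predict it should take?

4

Rank by E/h (kJ/s): large caterpillars 1.44, weevils 1.27, beetle larvae 0.773, spiders 0.526, aphids 0.0711. Include each in turn until the next type's E/h falls below the running intake rate.
Rate on top 1: 0.2891. weevils: 1.27 > 0.2891 → include.
Rate on top 2: 0.4027. beetle larvae: 0.773 > 0.4027 → include.
Rate on top 3: 0.4151. spiders: 0.526 > 0.4151 → include.
Rate on top 4: 0.435. aphids: 0.0711 < 0.435 → exclude; stop.
Optimal diet: large caterpillars, weevils, beetle larvae, spiders — 4 of 5 types.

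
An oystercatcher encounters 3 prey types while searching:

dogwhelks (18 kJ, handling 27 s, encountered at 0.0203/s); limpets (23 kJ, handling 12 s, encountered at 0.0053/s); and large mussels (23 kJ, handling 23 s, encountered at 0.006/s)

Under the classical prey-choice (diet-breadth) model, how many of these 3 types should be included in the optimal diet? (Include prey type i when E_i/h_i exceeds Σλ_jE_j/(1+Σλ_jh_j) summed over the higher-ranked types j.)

3

E/h in descending order: limpets 1.92, large mussels 1, dogwhelks 0.667 kJ/s. The optimal diet is the largest prefix of this list for which every included type satisfies E_i/h_i > R on the types above it.
Rate on top 1: 0.1146. large mussels: 1 > 0.1146 → include.
Rate on top 2: 0.2163. dogwhelks: 0.667 > 0.2163 → include.
Optimal diet: limpets, large mussels, dogwhelks — 3 of 3 types.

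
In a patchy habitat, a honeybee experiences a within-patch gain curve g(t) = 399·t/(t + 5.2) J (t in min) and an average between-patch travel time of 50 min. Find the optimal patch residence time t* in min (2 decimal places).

16.12 min

By the marginal value theorem, leave when the instantaneous gain rate g'(t) equals the habitat-wide average g(t)/(T + t).
g'(t) = 399·5.2/(t + 5.2)². Setting 399·5.2/(t+5.2)² = 399t/[(t+5.2)(50+t)] gives 5.2(50+t) = t(t+5.2), so t² = 5.2×50 = 260.
t* = √260 = 16.12 min.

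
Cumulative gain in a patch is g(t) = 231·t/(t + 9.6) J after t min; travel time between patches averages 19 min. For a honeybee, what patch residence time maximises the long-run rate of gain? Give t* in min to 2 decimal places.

13.51 min

By the marginal value theorem, leave when the instantaneous gain rate g'(t) equals the habitat-wide average g(t)/(T + t).
g'(t) = 231·9.6/(t + 9.6)². Setting 231·9.6/(t+9.6)² = 231t/[(t+9.6)(19+t)] gives 9.6(19+t) = t(t+9.6), so t² = 9.6×19 = 182.4.
t* = √182.4 = 13.51 min.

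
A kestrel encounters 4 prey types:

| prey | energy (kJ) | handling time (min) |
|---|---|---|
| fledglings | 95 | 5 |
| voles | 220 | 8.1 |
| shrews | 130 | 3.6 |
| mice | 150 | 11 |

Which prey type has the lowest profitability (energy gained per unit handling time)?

Profitability E/h (kJ/min): fledglings = 95/5 = 19, voles = 220/8.1 = 27.2, shrews = 130/3.6 = 36.1, mice = 150/11 = 13.6.
Ranked: shrews > voles > fledglings > mice.

mice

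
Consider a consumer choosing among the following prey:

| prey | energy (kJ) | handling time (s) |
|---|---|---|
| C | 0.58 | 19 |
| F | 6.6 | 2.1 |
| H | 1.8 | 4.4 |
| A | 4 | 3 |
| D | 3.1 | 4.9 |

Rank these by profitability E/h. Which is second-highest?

In descending order of E/h:
F: 6.6/2.1 = 3.14 kJ/s
A: 4/3 = 1.33 kJ/s
D: 3.1/4.9 = 0.633 kJ/s
H: 1.8/4.4 = 0.409 kJ/s
C: 0.58/19 = 0.0305 kJ/s

A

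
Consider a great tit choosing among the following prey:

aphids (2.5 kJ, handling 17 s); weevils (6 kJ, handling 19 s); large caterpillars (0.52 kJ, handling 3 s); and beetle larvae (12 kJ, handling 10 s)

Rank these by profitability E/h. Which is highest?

beetle larvae

In descending order of E/h:
beetle larvae: 12/10 = 1.2 kJ/s
weevils: 6/19 = 0.316 kJ/s
large caterpillars: 0.52/3 = 0.173 kJ/s
aphids: 2.5/17 = 0.147 kJ/s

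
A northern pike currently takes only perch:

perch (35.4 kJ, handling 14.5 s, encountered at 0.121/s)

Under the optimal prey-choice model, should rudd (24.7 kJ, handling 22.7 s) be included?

No

Current rate: (0.121×35.4)/(1 + 0.121×14.5) = 1.555 kJ/s.
rudd: E/h = 24.7/22.7 = 1.088 kJ/s.
Since 1.088 < R, time spent handling rudd is better spent searching.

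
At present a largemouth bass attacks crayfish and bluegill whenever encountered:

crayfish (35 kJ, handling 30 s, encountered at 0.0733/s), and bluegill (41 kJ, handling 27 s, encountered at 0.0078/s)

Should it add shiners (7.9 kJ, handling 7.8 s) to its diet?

On crayfish and bluegill alone, R = ΣλE/(1+Σλh) = 2.885/3.41 = 0.8462 kJ/s.
Profitability of shiners: 7.9/7.8 = 1.013 kJ/s.
1.013 > 0.8462, so adding shiners raises the average — include it.

Yes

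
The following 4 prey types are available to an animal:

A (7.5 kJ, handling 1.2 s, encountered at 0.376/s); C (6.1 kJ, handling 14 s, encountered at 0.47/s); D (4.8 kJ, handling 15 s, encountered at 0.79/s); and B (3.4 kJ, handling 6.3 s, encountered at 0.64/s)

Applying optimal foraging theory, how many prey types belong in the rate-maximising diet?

1

Rank by E/h (kJ/s): A 6.25, B 0.54, C 0.436, D 0.32. Include each in turn until the next type's E/h falls below the running intake rate.
Rate on top 1: 1.943. B: 0.54 < 1.943 → exclude; stop.
Optimal diet: A — 1 of 4 types.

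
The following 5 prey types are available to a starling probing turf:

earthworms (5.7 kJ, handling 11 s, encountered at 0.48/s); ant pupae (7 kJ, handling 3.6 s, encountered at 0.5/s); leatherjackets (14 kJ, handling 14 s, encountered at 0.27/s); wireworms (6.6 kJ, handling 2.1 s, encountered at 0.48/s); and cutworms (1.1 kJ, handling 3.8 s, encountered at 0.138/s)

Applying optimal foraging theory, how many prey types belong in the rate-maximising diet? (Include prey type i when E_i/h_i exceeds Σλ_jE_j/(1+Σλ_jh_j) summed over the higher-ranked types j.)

Profitabilities (E/h, kJ/s): wireworms 3.14, ant pupae 1.94, leatherjackets 1, earthworms 0.518, cutworms 0.289. Add prey in this order while the next type's profitability exceeds the intake rate on those already taken.
Rate on top 1: 1.578. ant pupae: 1.94 > 1.578 → include.
Rate on top 2: 1.751. leatherjackets: 1 < 1.751 → exclude; stop.
Optimal diet: wireworms, ant pupae — 2 of 5 types.

2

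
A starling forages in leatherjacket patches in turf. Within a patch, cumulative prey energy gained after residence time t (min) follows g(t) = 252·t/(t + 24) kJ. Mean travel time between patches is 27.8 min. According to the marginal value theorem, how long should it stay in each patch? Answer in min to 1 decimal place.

By the marginal value theorem, leave when the instantaneous gain rate g'(t) equals the habitat-wide average g(t)/(T + t).
g'(t) = 252·24/(t + 24)². Setting 252·24/(t+24)² = 252t/[(t+24)(27.8+t)] gives 24(27.8+t) = t(t+24), so t² = 24×27.8 = 667.2.
t* = √667.2 = 25.83 min.

25.8 min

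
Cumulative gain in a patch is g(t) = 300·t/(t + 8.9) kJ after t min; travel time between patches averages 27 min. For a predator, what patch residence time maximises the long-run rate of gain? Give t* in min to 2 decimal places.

Maximise g(t)/(T+t): set derivative to zero → g'(t)(T+t) = g(t).
g'(t) = 300·8.9/(t + 8.9)². Setting 300·8.9/(t+8.9)² = 300t/[(t+8.9)(27+t)] gives 8.9(27+t) = t(t+8.9), so t² = 8.9×27 = 240.3.
t* = √240.3 = 15.5 min.

15.50 min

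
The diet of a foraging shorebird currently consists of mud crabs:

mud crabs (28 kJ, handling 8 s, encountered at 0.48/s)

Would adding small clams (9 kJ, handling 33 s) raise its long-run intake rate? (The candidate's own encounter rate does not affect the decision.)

No

Current rate: (0.48×28)/(1 + 0.48×8) = 2.777 kJ/s.
small clams: E/h = 9/33 = 0.2727 kJ/s.
Since 0.2727 < R, time spent handling small clams is better spent searching.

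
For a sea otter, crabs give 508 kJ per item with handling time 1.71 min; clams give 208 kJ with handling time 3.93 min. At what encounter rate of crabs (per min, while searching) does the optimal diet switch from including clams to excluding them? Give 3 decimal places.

At the threshold, the rate on crabs alone equals the profitability of clams: λ·508/(1 + λ·1.71) = 208/3.93 = 52.93.
Rearranging, λ(508 − 52.93×1.71) = 52.93, so λ = 52.93/417.5 = 0.1268 per min.

0.127 per min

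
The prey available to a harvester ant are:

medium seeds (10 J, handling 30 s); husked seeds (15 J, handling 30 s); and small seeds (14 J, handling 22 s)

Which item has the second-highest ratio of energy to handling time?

husked seeds

In descending order of E/h:
small seeds: 14/22 = 0.636 J/s
husked seeds: 15/30 = 0.5 J/s
medium seeds: 10/30 = 0.333 J/s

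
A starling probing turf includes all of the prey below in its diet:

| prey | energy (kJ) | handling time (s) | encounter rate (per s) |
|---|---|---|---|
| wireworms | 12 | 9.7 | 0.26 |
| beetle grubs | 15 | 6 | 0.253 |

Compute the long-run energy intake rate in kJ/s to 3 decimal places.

R = (0.26×12 + 0.253×15) / (1 + 0.26×9.7 + 0.253×6) = 6.915/5.04 = 1.372 kJ/s.

1.372 kJ/s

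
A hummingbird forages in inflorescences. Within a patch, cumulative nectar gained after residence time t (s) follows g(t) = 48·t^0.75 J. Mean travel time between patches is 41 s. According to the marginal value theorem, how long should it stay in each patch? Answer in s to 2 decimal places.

By the marginal value theorem, leave when the instantaneous gain rate g'(t) equals the habitat-wide average g(t)/(T + t).
g'(t) = 0.75·48·t^-0.25. Setting 0.75·48·t^-0.25 = 48·t^0.75/(41+t) gives 0.75(41+t) = t, so 0.25·t = 0.75×41.
t* = 0.75×41/0.25 = 123 s.

123.00 s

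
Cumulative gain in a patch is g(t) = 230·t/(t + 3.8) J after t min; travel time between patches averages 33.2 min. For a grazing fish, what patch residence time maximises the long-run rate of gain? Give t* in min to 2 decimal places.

Maximise g(t)/(T+t): set derivative to zero → g'(t)(T+t) = g(t).
g'(t) = 230·3.8/(t + 3.8)². Setting 230·3.8/(t+3.8)² = 230t/[(t+3.8)(33.2+t)] gives 3.8(33.2+t) = t(t+3.8), so t² = 3.8×33.2 = 126.2.
t* = √126.2 = 11.23 min.

11.23 min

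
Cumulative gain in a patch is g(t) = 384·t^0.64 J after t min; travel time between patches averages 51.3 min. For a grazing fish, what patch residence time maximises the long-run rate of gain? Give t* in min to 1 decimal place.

By the marginal value theorem, leave when the instantaneous gain rate g'(t) equals the habitat-wide average g(t)/(T + t).
g'(t) = 0.64·384·t^-0.36. Setting 0.64·384·t^-0.36 = 384·t^0.64/(51.3+t) gives 0.64(51.3+t) = t, so 0.36·t = 0.64×51.3.
t* = 0.64×51.3/0.36 = 91.2 min.

91.2 min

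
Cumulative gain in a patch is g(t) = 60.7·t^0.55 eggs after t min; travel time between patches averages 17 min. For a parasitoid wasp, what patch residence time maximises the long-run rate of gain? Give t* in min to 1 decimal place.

Optimal t* satisfies g'(t*) = g(t*)/(T + t*).
g'(t) = 0.55·60.7·t^-0.45. Setting 0.55·60.7·t^-0.45 = 60.7·t^0.55/(17+t) gives 0.55(17+t) = t, so 0.45·t = 0.55×17.
t* = 0.55×17/0.45 = 20.78 min.

20.8 min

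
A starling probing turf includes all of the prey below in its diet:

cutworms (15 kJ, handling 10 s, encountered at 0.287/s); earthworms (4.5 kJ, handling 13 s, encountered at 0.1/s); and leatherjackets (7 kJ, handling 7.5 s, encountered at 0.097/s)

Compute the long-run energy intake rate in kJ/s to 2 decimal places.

R = (0.287×15 + 0.1×4.5 + 0.097×7) / (1 + 0.287×10 + 0.1×13 + 0.097×7.5) = 5.434/5.897 = 0.9214 kJ/s.

0.92 kJ/s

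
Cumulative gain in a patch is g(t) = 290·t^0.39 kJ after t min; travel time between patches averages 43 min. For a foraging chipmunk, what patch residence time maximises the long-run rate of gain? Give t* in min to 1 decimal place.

27.5 min

Optimal t* satisfies g'(t*) = g(t*)/(T + t*).
g'(t) = 0.39·290·t^-0.61. Setting 0.39·290·t^-0.61 = 290·t^0.39/(43+t) gives 0.39(43+t) = t, so 0.61·t = 0.39×43.
t* = 0.39×43/0.61 = 27.49 min.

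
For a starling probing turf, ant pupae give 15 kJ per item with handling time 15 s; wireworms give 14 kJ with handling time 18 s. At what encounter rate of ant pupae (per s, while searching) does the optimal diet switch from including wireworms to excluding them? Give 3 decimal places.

Drop wireworms once their profitability E₂/h₂ falls below the rate achievable on ant pupae alone: E₂/h₂ = λE₁/(1 + λh₁).
Solve for λ: λE₁h₂ = E₂(1 + λh₁) → λ(E₁h₂ − E₂h₁) = E₂ → λ = E₂/(E₁h₂ − E₂h₁).
λ = 14/(15×18 − 14×15) = 14/60 = 0.2333 per s.

0.233 per s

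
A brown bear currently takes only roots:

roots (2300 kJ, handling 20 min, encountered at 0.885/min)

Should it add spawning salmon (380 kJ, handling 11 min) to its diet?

Current rate: (0.885×2300)/(1 + 0.885×20) = 108.9 kJ/min.
spawning salmon: E/h = 380/11 = 34.55 kJ/min.
34.55 < 108.9, so adding spawning salmon would lower the average — exclude it.

No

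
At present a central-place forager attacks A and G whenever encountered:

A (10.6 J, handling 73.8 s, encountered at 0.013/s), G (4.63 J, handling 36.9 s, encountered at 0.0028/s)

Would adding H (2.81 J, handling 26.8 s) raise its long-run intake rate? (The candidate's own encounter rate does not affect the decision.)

Yes

Current rate: (0.013×10.6 + 0.0028×4.63)/(1 + 0.013×73.8 + 0.0028×36.9) = 0.07309 J/s.
H: E/h = 2.81/26.8 = 0.1049 J/s.
Since 0.1049 > R, including H increases the long-run rate.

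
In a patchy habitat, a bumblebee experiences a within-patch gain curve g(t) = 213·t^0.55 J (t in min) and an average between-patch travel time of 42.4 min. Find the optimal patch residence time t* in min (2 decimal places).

By the marginal value theorem, leave when the instantaneous gain rate g'(t) equals the habitat-wide average g(t)/(T + t).
g'(t) = 0.55·213·t^-0.45. Setting 0.55·213·t^-0.45 = 213·t^0.55/(42.4+t) gives 0.55(42.4+t) = t, so 0.45·t = 0.55×42.4.
t* = 0.55×42.4/0.45 = 51.82 min.

51.82 min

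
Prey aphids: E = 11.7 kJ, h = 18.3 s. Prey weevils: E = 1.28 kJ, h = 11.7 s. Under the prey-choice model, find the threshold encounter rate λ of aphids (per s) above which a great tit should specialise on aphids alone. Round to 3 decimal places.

At the threshold, the rate on aphids alone equals the profitability of weevils: λ·11.7/(1 + λ·18.3) = 1.28/11.7 = 0.1094.
Rearranging, λ(11.7 − 0.1094×18.3) = 0.1094, so λ = 0.1094/9.698 = 0.01128 per s.

0.011 per s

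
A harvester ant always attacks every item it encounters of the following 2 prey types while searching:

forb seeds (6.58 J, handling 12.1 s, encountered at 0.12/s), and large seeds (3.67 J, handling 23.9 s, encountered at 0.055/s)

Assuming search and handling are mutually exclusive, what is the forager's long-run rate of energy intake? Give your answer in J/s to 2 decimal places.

R = Σλ_iE_i / (1 + Σλ_ih_i)
Numerator: 0.12×6.58 + 0.055×3.67 = 0.9914
Denominator: 1 + 0.12×12.1 + 0.055×23.9 = 3.766
R = 0.9914/3.766 = 0.2632 J/s

0.26 J/s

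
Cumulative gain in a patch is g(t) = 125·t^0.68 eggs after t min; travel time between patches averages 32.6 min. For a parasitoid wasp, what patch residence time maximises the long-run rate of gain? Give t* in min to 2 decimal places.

69.28 min

Maximise g(t)/(T+t): set derivative to zero → g'(t)(T+t) = g(t).
g'(t) = 0.68·125·t^-0.32. Setting 0.68·125·t^-0.32 = 125·t^0.68/(32.6+t) gives 0.68(32.6+t) = t, so 0.32·t = 0.68×32.6.
t* = 0.68×32.6/0.32 = 69.28 min.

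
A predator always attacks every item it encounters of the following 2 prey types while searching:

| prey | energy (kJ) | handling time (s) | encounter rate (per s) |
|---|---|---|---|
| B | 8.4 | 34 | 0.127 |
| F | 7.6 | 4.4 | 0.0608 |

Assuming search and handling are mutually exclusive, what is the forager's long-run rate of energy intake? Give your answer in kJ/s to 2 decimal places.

0.27 kJ/s

Energy encountered per unit search time: 0.127×8.4 + 0.0608×7.6 = 1.529 kJ/s.
Handling time per unit search time: 0.127×34 + 0.0608×4.4 = 4.586.
Rate = 1.529/(1 + 4.586) = 0.2737 kJ/s.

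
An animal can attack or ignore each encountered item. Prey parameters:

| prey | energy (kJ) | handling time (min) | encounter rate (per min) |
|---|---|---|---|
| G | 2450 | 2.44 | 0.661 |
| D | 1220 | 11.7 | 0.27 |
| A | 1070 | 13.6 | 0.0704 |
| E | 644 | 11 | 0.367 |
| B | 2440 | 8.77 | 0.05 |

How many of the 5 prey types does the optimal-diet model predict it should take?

1

Profitabilities (E/h, kJ/min): G 1e+03, B 278, D 104, A 78.7, E 58.5. Add prey in this order while the next type's profitability exceeds the intake rate on those already taken.
Rate on top 1: 619.8. B: 278 < 619.8 → exclude; stop.
Optimal diet: G — 1 of 5 types.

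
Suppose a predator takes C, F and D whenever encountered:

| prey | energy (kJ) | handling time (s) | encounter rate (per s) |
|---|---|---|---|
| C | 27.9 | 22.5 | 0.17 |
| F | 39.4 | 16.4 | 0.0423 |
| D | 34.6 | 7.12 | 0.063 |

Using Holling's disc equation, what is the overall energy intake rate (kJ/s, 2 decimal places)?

R = (0.17×27.9 + 0.0423×39.4 + 0.063×34.6) / (1 + 0.17×22.5 + 0.0423×16.4 + 0.063×7.12) = 8.589/5.967 = 1.439 kJ/s.

1.44 kJ/s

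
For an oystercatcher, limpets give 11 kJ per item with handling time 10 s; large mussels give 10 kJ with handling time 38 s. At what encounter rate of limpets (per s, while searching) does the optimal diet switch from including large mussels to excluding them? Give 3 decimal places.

The zero-one rule: include large mussels iff E₂/h₂ > λE₁/(1+λh₁). Equality gives the switch point.
λE₁h₂ = E₂ + λE₂h₁ ⇒ λ = E₂/(E₁h₂ − E₂h₁) = 10/(418 − 100) = 0.03145 per s.

0.031 per s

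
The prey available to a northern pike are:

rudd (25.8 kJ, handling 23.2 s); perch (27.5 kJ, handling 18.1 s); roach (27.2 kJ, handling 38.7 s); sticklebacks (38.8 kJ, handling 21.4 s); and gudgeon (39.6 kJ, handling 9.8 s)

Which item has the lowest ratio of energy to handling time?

Profitability E/h (kJ/s): rudd = 25.8/23.2 = 1.11, perch = 27.5/18.1 = 1.52, roach = 27.2/38.7 = 0.703, sticklebacks = 38.8/21.4 = 1.81, gudgeon = 39.6/9.8 = 4.04.
Ranked: gudgeon > sticklebacks > perch > rudd > roach.

roach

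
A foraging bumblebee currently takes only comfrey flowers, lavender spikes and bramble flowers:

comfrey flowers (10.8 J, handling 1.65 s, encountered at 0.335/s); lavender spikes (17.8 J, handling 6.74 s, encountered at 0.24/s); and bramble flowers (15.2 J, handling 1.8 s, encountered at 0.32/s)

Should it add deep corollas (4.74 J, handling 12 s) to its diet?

On comfrey flowers, lavender spikes and bramble flowers alone, R = ΣλE/(1+Σλh) = 12.75/3.746 = 3.404 J/s.
Profitability of deep corollas: 4.74/12 = 0.395 J/s.
Since 0.395 < R, time spent handling deep corollas is better spent searching.

No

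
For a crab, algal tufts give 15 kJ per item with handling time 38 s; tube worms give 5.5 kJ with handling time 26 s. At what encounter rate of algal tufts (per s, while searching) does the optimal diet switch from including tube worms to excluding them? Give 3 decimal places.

0.030 per s

At the threshold, the rate on algal tufts alone equals the profitability of tube worms: λ·15/(1 + λ·38) = 5.5/26 = 0.2115.
Rearranging, λ(15 − 0.2115×38) = 0.2115, so λ = 0.2115/6.962 = 0.03039 per s.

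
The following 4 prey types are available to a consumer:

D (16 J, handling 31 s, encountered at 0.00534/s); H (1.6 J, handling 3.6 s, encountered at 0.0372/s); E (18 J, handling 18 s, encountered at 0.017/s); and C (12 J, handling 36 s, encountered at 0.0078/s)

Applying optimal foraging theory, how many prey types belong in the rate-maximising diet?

4

Profitabilities (E/h, J/s): E 1, D 0.516, H 0.444, C 0.333. Add prey in this order while the next type's profitability exceeds the intake rate on those already taken.
Rate on top 1: 0.2343. D: 0.516 > 0.2343 → include.
Rate on top 2: 0.266. H: 0.444 > 0.266 → include.
Rate on top 3: 0.2809. C: 0.333 > 0.2809 → include.
Optimal diet: E, D, H, C — 4 of 4 types.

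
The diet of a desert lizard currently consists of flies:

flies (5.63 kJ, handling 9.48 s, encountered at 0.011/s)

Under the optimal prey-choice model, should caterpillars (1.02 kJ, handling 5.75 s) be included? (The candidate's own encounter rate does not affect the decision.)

Yes

Current rate: (0.011×5.63)/(1 + 0.011×9.48) = 0.05608 kJ/s.
caterpillars: E/h = 1.02/5.75 = 0.1774 kJ/s.
Since 0.1774 > R, including caterpillars increases the long-run rate.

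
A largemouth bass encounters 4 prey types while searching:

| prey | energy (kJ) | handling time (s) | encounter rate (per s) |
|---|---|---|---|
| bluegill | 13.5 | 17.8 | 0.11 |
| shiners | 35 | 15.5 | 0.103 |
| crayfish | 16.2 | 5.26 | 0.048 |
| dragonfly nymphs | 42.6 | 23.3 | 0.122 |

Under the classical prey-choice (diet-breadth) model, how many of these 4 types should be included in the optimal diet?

3

Rank by E/h (kJ/s): crayfish 3.08, shiners 2.26, dragonfly nymphs 1.83, bluegill 0.758. Include each in turn until the next type's E/h falls below the running intake rate.
Rate on top 1: 0.6208. shiners: 2.26 > 0.6208 → include.
Rate on top 2: 1.538. dragonfly nymphs: 1.83 > 1.538 → include.
Rate on top 3: 1.683. bluegill: 0.758 < 1.683 → exclude; stop.
Optimal diet: crayfish, shiners, dragonfly nymphs — 3 of 4 types.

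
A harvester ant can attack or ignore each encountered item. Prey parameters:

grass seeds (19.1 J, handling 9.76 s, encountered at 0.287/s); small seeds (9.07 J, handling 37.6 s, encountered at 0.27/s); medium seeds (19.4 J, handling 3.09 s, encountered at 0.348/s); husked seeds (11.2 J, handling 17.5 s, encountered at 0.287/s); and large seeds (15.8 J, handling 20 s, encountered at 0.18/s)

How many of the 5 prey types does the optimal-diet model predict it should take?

1

Profitabilities (E/h, J/s): medium seeds 6.28, grass seeds 1.96, large seeds 0.79, husked seeds 0.64, small seeds 0.241. Add prey in this order while the next type's profitability exceeds the intake rate on those already taken.
Rate on top 1: 3.253. grass seeds: 1.96 < 3.253 → exclude; stop.
Optimal diet: medium seeds — 1 of 5 types.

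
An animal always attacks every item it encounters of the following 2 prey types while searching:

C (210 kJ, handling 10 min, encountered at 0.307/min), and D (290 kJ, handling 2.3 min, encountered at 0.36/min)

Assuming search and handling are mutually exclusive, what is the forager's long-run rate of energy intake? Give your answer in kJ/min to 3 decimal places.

34.477 kJ/min

R = (0.307×210 + 0.36×290) / (1 + 0.307×10 + 0.36×2.3) = 168.9/4.898 = 34.48 kJ/min.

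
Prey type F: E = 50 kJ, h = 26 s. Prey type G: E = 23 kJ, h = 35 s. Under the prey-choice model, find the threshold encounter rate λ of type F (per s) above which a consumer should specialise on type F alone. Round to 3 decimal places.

The zero-one rule: include type G iff E₂/h₂ > λE₁/(1+λh₁). Equality gives the switch point.
λE₁h₂ = E₂ + λE₂h₁ ⇒ λ = E₂/(E₁h₂ − E₂h₁) = 23/(1750 − 598) = 0.01997 per s.

0.020 per s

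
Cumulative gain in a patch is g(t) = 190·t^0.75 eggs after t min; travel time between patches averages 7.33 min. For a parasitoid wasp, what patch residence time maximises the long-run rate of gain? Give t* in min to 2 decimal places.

21.99 min

Optimal t* satisfies g'(t*) = g(t*)/(T + t*).
g'(t) = 0.75·190·t^-0.25. Setting 0.75·190·t^-0.25 = 190·t^0.75/(7.33+t) gives 0.75(7.33+t) = t, so 0.25·t = 0.75×7.33.
t* = 0.75×7.33/0.25 = 21.99 min.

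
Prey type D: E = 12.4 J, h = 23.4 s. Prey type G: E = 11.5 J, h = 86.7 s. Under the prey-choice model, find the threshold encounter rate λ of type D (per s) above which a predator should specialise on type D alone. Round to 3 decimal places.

0.014 per s

Drop type G once their profitability E₂/h₂ falls below the rate achievable on type D alone: E₂/h₂ = λE₁/(1 + λh₁).
Solve for λ: λE₁h₂ = E₂(1 + λh₁) → λ(E₁h₂ − E₂h₁) = E₂ → λ = E₂/(E₁h₂ − E₂h₁).
λ = 11.5/(12.4×86.7 − 11.5×23.4) = 11.5/806 = 0.01427 per s.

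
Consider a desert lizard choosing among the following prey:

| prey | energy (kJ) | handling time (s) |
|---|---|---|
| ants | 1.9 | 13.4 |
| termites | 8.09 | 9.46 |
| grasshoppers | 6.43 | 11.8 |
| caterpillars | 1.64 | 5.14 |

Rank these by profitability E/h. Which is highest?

In descending order of E/h:
termites: 8.09/9.46 = 0.855 kJ/s
grasshoppers: 6.43/11.8 = 0.545 kJ/s
caterpillars: 1.64/5.14 = 0.319 kJ/s
ants: 1.9/13.4 = 0.142 kJ/s

termites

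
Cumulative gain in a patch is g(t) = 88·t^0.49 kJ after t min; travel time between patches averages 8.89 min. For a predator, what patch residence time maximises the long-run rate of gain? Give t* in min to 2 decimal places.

8.54 min

Optimal t* satisfies g'(t*) = g(t*)/(T + t*).
g'(t) = 0.49·88·t^-0.51. Setting 0.49·88·t^-0.51 = 88·t^0.49/(8.89+t) gives 0.49(8.89+t) = t, so 0.51·t = 0.49×8.89.
t* = 0.49×8.89/0.51 = 8.541 min.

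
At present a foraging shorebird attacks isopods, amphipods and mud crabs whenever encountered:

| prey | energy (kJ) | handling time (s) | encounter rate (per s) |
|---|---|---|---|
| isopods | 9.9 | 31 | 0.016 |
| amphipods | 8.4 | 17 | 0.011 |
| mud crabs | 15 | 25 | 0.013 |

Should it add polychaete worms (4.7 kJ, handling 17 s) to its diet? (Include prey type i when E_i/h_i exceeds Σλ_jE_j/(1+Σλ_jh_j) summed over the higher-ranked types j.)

On isopods, amphipods and mud crabs alone, R = ΣλE/(1+Σλh) = 0.4458/2.008 = 0.222 kJ/s.
Profitability of polychaete worms: 4.7/17 = 0.2765 kJ/s.
0.2765 > 0.222, so adding polychaete worms raises the average — include it.

Yes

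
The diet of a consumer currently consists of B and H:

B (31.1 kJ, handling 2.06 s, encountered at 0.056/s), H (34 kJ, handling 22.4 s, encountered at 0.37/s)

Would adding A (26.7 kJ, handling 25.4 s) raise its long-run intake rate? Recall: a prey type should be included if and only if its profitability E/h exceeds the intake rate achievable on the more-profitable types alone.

Current rate: (0.056×31.1 + 0.37×34)/(1 + 0.056×2.06 + 0.37×22.4) = 1.523 kJ/s.
Profitability of A: 26.7/25.4 = 1.051 kJ/s.
Since 1.051 < R, time spent handling A is better spent searching.

No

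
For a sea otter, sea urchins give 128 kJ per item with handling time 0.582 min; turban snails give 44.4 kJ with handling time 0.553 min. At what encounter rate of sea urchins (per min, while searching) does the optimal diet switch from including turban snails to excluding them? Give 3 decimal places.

0.988 per min

Drop turban snails once their profitability E₂/h₂ falls below the rate achievable on sea urchins alone: E₂/h₂ = λE₁/(1 + λh₁).
Solve for λ: λE₁h₂ = E₂(1 + λh₁) → λ(E₁h₂ − E₂h₁) = E₂ → λ = E₂/(E₁h₂ − E₂h₁).
λ = 44.4/(128×0.553 − 44.4×0.582) = 44.4/44.94 = 0.9879 per min.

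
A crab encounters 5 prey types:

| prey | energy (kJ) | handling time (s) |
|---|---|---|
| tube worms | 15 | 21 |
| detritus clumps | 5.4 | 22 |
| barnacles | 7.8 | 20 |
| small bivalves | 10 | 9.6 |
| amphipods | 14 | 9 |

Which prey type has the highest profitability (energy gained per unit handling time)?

Profitability E/h (kJ/s): tube worms = 15/21 = 0.714, detritus clumps = 5.4/22 = 0.245, barnacles = 7.8/20 = 0.39, small bivalves = 10/9.6 = 1.04, amphipods = 14/9 = 1.56.
Ranked: amphipods > small bivalves > tube worms > barnacles > detritus clumps.

amphipods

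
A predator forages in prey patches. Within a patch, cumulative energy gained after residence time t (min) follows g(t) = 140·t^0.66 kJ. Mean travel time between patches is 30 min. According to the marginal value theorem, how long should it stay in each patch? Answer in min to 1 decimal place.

Optimal t* satisfies g'(t*) = g(t*)/(T + t*).
g'(t) = 0.66·140·t^-0.34. Setting 0.66·140·t^-0.34 = 140·t^0.66/(30+t) gives 0.66(30+t) = t, so 0.34·t = 0.66×30.
t* = 0.66×30/0.34 = 58.24 min.

58.2 min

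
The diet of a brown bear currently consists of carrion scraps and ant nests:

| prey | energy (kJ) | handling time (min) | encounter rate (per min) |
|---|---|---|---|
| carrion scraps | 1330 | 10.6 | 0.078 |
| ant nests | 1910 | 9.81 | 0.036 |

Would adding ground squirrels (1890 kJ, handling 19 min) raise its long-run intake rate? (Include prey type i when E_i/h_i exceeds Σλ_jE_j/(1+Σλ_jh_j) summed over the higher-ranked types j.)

Yes

On carrion scraps and ant nests alone, R = ΣλE/(1+Σλh) = 172.5/2.18 = 79.13 kJ/min.
ground squirrels: E/h = 1890/19 = 99.47 kJ/min.
Since 99.47 > R, including ground squirrels increases the long-run rate.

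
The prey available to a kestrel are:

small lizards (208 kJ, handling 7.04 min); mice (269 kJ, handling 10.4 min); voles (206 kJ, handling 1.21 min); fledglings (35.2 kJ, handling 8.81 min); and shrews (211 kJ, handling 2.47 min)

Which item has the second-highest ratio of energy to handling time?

shrews

In descending order of E/h:
voles: 206/1.21 = 170 kJ/min
shrews: 211/2.47 = 85.4 kJ/min
small lizards: 208/7.04 = 29.5 kJ/min
mice: 269/10.4 = 25.9 kJ/min
fledglings: 35.2/8.81 = 4 kJ/min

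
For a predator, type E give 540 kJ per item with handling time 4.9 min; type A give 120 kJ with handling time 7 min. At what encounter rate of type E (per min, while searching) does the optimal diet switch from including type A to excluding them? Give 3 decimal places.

The zero-one rule: include type A iff E₂/h₂ > λE₁/(1+λh₁). Equality gives the switch point.
λE₁h₂ = E₂ + λE₂h₁ ⇒ λ = E₂/(E₁h₂ − E₂h₁) = 120/(3780 − 588) = 0.03759 per min.

0.038 per min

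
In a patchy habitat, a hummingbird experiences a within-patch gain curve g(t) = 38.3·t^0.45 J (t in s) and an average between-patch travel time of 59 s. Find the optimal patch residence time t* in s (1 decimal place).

48.3 s

By the marginal value theorem, leave when the instantaneous gain rate g'(t) equals the habitat-wide average g(t)/(T + t).
g'(t) = 0.45·38.3·t^-0.55. Setting 0.45·38.3·t^-0.55 = 38.3·t^0.45/(59+t) gives 0.45(59+t) = t, so 0.55·t = 0.45×59.
t* = 0.45×59/0.55 = 48.27 s.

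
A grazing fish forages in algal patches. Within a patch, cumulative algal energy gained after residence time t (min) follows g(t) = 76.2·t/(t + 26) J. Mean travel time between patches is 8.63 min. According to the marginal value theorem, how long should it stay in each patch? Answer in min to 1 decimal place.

Maximise g(t)/(T+t): set derivative to zero → g'(t)(T+t) = g(t).
g'(t) = 76.2·26/(t + 26)². Setting 76.2·26/(t+26)² = 76.2t/[(t+26)(8.63+t)] gives 26(8.63+t) = t(t+26), so t² = 26×8.63 = 224.4.
t* = √224.4 = 14.98 min.

15.0 min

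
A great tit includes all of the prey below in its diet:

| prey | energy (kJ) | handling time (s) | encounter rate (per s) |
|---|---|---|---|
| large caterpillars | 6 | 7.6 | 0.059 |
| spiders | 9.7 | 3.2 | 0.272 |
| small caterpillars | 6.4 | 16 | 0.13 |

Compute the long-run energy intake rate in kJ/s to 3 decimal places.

0.869 kJ/s

R = (0.059×6 + 0.272×9.7 + 0.13×6.4) / (1 + 0.059×7.6 + 0.272×3.2 + 0.13×16) = 3.824/4.399 = 0.8694 kJ/s.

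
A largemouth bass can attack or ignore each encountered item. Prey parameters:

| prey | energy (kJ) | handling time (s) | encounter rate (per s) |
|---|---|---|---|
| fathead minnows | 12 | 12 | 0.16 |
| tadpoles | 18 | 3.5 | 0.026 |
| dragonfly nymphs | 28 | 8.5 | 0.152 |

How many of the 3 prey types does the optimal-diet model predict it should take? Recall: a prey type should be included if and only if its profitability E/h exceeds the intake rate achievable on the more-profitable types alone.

Rank by E/h (kJ/s): tadpoles 5.14, dragonfly nymphs 3.29, fathead minnows 1. Include each in turn until the next type's E/h falls below the running intake rate.
Rate on top 1: 0.429. dragonfly nymphs: 3.29 > 0.429 → include.
Rate on top 2: 1.982. fathead minnows: 1 < 1.982 → exclude; stop.
Optimal diet: tadpoles, dragonfly nymphs — 2 of 3 types.

2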